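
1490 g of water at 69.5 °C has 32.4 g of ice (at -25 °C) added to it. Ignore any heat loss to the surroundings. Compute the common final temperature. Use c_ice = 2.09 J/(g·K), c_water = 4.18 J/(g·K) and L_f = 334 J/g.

T_f ≈ 66.1 °C

Energy conservation, ΣQ = 0:
warm ice to 0 °C: 32.4×2.09×(0 − (-25)) = 1692.9; latent heat to melt: 32.4×334 = 10822; meltwater 0→T: 32.4×4.18×T = 135.43 T; water: 6228.2(T − 69.5)
6363.6 T = 432860 − 12514 = 420345
T ≈ 66.05 °C (positive, so assuming full melt was valid).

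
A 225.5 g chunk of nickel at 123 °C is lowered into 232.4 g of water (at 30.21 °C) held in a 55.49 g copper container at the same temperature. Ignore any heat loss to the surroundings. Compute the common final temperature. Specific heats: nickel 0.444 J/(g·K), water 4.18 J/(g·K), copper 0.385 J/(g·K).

Net heat exchanged in the isolated system is zero:
225.5·0.444·(T − 123) + 232.4·4.18·(T − 30.21) + 55.49·0.385·(T − 30.21) = 0
(100.12 + 971.43 + 21.36) T = 100.12·123 + 971.43·30.21 + 21.36·30.21
T = 42307 / 1092.9 = 38.7 °C

T_f ≈ 38.7 °C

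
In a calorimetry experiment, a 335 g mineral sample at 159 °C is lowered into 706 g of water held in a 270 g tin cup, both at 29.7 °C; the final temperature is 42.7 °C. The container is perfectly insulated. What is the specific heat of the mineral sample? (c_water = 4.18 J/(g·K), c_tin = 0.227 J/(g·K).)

c ≈ 1.01 J/(g·K)

Energy conservation, ΣQ = 0:
335×c×(42.7 − 159) + 706×4.18×(42.7 − 29.7) + 270×0.227×(42.7 − 29.7) = 0
-38960 c = -39161
c = -39161/-38960 ≈ 1.005 J/(g·K)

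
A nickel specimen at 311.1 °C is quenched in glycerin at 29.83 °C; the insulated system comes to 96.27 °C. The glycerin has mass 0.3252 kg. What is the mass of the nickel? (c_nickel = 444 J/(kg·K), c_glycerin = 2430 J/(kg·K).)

Setting the total heat transfer to zero:
m·444·(96.27 − 311.1) + 0.3252·2430·(96.27 − 29.83) = 0
-95385 m = -52503
m = -52503/-95385 ≈ 0.5504 kg

m ≈ 0.55 kg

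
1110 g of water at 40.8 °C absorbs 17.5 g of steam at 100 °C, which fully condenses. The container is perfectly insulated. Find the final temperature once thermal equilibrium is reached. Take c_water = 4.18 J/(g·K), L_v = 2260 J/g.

Heat gained plus heat lost sum to zero:
condense steam: −17.5×2260 = −39550; condensate cools 100→T: 17.5×4.18×(T − 100) = 73.15(T − 100); original water: 4639.8(T − 40.8)
4712.9 T = 39550 + 7315 + 189304 = 236169
T ≈ 50.11 °C, under the boiling point, so the assumption holds.

T_f ≈ 50.1 °C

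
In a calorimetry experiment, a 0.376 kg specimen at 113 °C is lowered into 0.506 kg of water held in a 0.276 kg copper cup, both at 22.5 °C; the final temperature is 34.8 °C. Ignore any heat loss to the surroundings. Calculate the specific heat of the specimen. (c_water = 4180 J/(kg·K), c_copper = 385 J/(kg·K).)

c ≈ 929 J/(kg·K)

Let T be the final temperature. ΣQ_i = 0:
0.376·c·(34.8 − 113) + 0.506·4180·(34.8 − 22.5) + 0.276·385·(34.8 − 22.5) = 0
-29.4 c = -27322
c = -27322/-29.4 ≈ 929.2 J/(kg·K)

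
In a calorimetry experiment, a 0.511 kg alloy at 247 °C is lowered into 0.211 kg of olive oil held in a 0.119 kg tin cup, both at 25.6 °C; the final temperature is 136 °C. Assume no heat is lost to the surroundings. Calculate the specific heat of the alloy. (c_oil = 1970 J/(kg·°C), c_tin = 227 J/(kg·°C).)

c ≈ 862 J/(kg·°C)

Heat gained plus heat lost sum to zero:
0.511·c·(136 − 247) + 0.211·1970·(136 − 25.6) + 0.119·227·(136 − 25.6) = 0
-56.72 c = -48872
c = -48872/-56.72 ≈ 861.6 J/(kg·°C)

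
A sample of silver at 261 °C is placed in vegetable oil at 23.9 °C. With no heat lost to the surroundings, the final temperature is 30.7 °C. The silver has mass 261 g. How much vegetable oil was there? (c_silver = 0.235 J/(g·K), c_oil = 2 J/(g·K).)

Heat lost by the silver = heat gained by the oil:
261×0.235×(261 − 30.7) = m×2×(30.7 − 23.9)
13.6 m = 14125  ⇒  m ≈ 1039 g

m ≈ 1040 g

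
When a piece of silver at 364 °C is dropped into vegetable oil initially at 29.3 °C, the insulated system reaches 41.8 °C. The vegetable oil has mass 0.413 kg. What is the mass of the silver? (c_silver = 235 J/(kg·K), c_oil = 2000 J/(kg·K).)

m ≈ 0.136 kg

Heat gained plus heat lost sum to zero:
m·235·(41.8 − 364) + 0.413·2000·(41.8 − 29.3) = 0
-75717 m = -10325
m = -10325/-75717 ≈ 0.1364 kg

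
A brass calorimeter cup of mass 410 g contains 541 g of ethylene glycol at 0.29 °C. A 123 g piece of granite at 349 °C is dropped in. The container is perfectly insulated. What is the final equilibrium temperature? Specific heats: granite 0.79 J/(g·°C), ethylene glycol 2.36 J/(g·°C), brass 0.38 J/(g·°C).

T_f ≈ 22.4 °C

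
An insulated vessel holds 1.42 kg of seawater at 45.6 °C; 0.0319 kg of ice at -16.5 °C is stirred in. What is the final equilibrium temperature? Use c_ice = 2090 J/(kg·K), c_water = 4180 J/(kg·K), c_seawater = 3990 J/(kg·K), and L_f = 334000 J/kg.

T_f ≈ 42.5 °C

Let T be the final temperature. ΣQ_i = 0:
ice -16.5→0 °C: 0.0319·2090·16.5 = 1100.1; melt ice: 0.0319·334000 = 10655; warm the meltwater: 133.34 T; seawater: 5665.8(T − 45.6)
5799.1 T = 258360 − 11755 = 246606
T ≈ 42.52 °C. Since T > 0 °C, the all-ice-melts assumption holds.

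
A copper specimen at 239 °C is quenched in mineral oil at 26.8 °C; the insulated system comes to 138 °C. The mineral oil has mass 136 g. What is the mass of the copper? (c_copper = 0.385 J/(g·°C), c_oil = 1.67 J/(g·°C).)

Net heat exchanged in the isolated system is zero:
m·0.385·(138 − 239) + 136·1.67·(138 − 26.8) = 0
-38.88 m = -25256
m = -25256/-38.88 ≈ 649.5 g

m ≈ 649 g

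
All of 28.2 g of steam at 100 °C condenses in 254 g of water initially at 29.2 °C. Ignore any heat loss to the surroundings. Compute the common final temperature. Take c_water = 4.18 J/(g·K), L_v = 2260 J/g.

Energy conservation, ΣQ = 0:
latent heat released on condensation: 28.2·2260 = 63732; condensate cools 100→T: 28.2·4.18·(T − 100) = 117.88(T − 100); original water: 1061.7(T − 29.2)
1179.6 T = 63732 + 11788 + 31002 = 106522
T ≈ 90.30 °C — below 100 °C, confirming all the steam condensed.

T_f ≈ 90.3 °C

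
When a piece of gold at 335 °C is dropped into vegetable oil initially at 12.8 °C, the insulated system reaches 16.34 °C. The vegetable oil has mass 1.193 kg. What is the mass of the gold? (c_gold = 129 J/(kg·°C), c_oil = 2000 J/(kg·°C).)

Heat lost by the gold = heat gained by the oil:
m×129×(335 − 16.34) = 1.193×2000×(16.34 − 12.8)
41107 m = 8446.4  ⇒  m ≈ 0.2055 kg

m ≈ 0.205 kg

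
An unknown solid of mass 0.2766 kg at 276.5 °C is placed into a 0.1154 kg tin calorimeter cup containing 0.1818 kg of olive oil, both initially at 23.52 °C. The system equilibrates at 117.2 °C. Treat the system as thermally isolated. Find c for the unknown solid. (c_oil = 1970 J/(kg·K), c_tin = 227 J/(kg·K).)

Energy conservation, ΣQ = 0:
0.2766×c×(117.2 − 276.5) + 0.1818×1970×(117.2 − 23.52) + 0.1154×227×(117.2 − 23.52) = 0
-44.06 c = -36005
c = -36005/-44.06 ≈ 817.1 J/(kg·K)

c ≈ 817 J/(kg·K)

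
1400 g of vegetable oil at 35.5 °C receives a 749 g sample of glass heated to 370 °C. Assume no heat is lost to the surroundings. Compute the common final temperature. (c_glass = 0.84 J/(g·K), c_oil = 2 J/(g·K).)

Taking heat into each body as positive, Σ m c ΔT = 0:
749·0.84·(T − 370) + 1400·2·(T − 35.5) = 0
629.16(T − 370) + 2800(T − 35.5) = 0
3429.2 T = 332189
T = 332189 / 3429.2 = 96.9 °C

T_f ≈ 96.9 °C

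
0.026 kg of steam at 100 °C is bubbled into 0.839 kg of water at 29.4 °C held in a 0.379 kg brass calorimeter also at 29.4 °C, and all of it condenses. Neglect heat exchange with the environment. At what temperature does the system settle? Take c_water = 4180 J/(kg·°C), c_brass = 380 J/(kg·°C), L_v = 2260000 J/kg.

T_f ≈ 47.1 °C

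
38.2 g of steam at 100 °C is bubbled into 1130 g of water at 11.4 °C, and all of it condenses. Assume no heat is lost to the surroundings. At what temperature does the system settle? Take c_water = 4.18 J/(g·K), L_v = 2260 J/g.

Net heat exchanged in the isolated system is zero:
latent heat released on condensation: 38.2·2260 = 86332
  condensed water 100 °C→T: 159.68(T − 100)
  water warms: 1130·4.18·(T − 11.4) = 4723.4(T − 11.4)
4883.1 T = 86332 + 15968 + 53847 = 156146
T ≈ 31.98 °C (< 100 °C, so full condensation is consistent).

T_f ≈ 32.0 °C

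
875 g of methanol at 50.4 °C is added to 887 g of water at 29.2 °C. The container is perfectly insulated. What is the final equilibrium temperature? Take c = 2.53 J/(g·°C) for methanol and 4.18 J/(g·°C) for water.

T_f ≈ 37.1 °C

With ΣQ=0 the equilibrium temperature is the m·c-weighted mean:
T_f = (2213.8×50.4 + 3707.7×29.2) / (2213.8 + 3707.7)
    = 219837 / 5921.4 ≈ 37.13 °C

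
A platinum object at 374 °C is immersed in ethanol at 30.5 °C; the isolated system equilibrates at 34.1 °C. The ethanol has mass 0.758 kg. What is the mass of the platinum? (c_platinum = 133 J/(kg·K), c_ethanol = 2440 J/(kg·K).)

Taking heat into each body as positive, Σ m c ΔT = 0:
m·133·(34.1 − 374) + 0.758·2440·(34.1 − 30.5) = 0
-45207 m = -6658.3
m = -6658.3/-45207 ≈ 0.1473 kg

m ≈ 0.147 kg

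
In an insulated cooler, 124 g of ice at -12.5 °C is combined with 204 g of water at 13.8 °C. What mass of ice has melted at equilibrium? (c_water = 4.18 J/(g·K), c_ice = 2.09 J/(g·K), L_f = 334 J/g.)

Heat available from the water dropping to 0 °C: 204·4.18·13.8 = 11768 J.
Of that, 124·2.09·12.5 = 3239.5 J goes to bring the ice to 0 °C, leaving 8528 J.
Melting all 124 g of ice would need 124·334 = 41416 J.
Since 8528 < 41416 J, not all the ice melts; equilibrium is at 0 °C.
Mass melted = 8528/334 ≈ 25.53 g.

m_melted ≈ 25.5 g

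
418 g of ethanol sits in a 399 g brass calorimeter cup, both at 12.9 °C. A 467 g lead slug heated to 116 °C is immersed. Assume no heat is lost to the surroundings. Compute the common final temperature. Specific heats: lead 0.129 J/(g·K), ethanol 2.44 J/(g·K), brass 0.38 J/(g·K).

T_f ≈ 17.9 °C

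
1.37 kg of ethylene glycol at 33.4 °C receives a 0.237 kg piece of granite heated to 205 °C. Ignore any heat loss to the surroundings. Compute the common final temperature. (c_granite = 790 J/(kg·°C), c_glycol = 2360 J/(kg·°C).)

Heat gained plus heat lost sum to zero:
0.237×790×(T − 205) + 1.37×2360×(T − 33.4) = 0
187.23(T − 205) + 3233.2(T − 33.4) = 0
(187.23 + 3233.2) T = 187.23×205 + 3233.2×33.4
T ≈ 42.79 °C

T_f ≈ 42.8 °C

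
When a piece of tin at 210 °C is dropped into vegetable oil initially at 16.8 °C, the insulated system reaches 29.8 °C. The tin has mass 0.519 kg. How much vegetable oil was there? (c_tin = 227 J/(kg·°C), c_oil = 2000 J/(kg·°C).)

|Q_tin| = |Q_oil|:
0.519·227·(210 − 29.8) = m·2000·(29.8 − 16.8)
26000 m = 21230  ⇒  m ≈ 0.8165 kg

m ≈ 0.817 kg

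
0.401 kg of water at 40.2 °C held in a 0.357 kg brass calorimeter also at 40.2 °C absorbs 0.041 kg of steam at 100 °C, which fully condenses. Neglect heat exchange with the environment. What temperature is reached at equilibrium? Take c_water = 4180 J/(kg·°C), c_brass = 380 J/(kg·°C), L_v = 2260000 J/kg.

T_f ≈ 92.1 °C

Energy conservation, ΣQ = 0:
steam→water at 100 °C releases m L_v = 0.041×2260000 = 92660; condensed water 100 °C→T: 171.38(T − 100); original water: 1676.2(T − 40.2); cup: 135.66(T − 40.2)
1983.2 T = 92660 + 17138 + 72836 = 182634
T ≈ 92.09 °C, under the boiling point, so the assumption holds.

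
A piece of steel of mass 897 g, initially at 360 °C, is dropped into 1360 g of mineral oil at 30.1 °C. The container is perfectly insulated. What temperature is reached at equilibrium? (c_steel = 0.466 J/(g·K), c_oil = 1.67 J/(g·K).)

T_f is the heat-capacity-weighted average of the initial temperatures:
T_f = (418×360 + 2271.2×30.1) / (418 + 2271.2)
    = 218844 / 2689.2 ≈ 81.38 °C

T_f ≈ 81.4 °C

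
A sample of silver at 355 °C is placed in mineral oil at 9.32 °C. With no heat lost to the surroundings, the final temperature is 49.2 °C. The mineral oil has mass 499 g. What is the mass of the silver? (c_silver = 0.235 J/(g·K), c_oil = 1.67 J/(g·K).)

Heat lost by the silver = heat gained by the oil:
m·0.235·(355 − 49.2) = 499·1.67·(49.2 − 9.32)
71.86 m = 33233  ⇒  m ≈ 462.5 g

m ≈ 462 g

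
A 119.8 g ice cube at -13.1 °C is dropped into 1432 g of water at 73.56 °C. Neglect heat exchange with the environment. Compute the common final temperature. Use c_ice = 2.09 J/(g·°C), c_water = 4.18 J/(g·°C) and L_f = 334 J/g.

Net heat exchanged in the isolated system is zero:
warm ice to 0 °C: 119.8×2.09×(0 − (-13.1)) = 3280
  melt ice: 119.8×334 = 40013
  warm the meltwater: 500.76 T
  water: 5985.8(T − 73.56)
6486.5 T = 440313 − 43293 = 397019
T ≈ 61.21 °C. Since T > 0 °C, the all-ice-melts assumption holds.

T_f ≈ 61.2 °C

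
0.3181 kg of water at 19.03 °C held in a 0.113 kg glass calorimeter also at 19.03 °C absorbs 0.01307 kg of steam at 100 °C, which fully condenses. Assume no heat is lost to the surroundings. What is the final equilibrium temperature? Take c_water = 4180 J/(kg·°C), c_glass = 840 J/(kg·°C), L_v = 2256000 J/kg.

Net heat exchanged in the isolated system is zero:
condense steam: −0.01307·2256000 = −29486; condensate cools 100→T: 0.01307·4180·(T − 100) = 54.63(T − 100); original water: 1329.7(T − 19.03); glass cup: 0.113·840·(T − 19.03) = 94.92(T − 19.03)
1479.2 T = 29486 + 5463.3 + 27110 = 62059
T ≈ 41.95 °C, under the boiling point, so the assumption holds.

T_f ≈ 42.0 °C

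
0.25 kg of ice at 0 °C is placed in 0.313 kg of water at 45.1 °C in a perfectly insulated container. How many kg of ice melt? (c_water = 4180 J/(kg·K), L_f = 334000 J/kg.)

Water can give up m c ΔT = 0.313×4180×45.1 = 59006 J before reaching 0 °C.
To melt every bit of ice: 0.25×334000 = 83500 J.
Since 59006 < 83500 J, not all the ice melts; equilibrium is at 0 °C.
m_melted×334000 = 59006  ⇒  m_melted ≈ 0.1767 kg.

m_melted ≈ 0.177 kg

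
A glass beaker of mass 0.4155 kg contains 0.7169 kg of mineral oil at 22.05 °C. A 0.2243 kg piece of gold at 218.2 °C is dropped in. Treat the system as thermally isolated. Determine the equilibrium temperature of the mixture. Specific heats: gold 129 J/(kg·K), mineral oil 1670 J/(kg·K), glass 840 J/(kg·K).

T_f ≈ 25.7 °C

Conservation of energy gives ΣQ = 0:
0.2243×129×(T − 218.2) + 0.7169×1670×(T − 22.05) + 0.4155×840×(T − 22.05) = 0
(28.93 + 1197.2 + 349.02) T = 28.93×218.2 + 1197.2×22.05 + 349.02×22.05
T = 40408 / 1575.2 = 25.7 °C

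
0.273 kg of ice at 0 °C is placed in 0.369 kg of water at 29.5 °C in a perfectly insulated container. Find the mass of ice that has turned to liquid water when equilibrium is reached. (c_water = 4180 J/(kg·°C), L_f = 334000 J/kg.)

Cooling the water to 0 °C releases 0.369·4180·29.5 = 45501 J.
Fully melting the ice requires m_ice L_f = 0.273·334000 = 91182 J.
45501 J < 91182 J, so only part of the ice melts and the system sits at 0 °C.
m_melted·334000 = 45501  ⇒  m_melted ≈ 0.1362 kg.

m_melted ≈ 0.136 kg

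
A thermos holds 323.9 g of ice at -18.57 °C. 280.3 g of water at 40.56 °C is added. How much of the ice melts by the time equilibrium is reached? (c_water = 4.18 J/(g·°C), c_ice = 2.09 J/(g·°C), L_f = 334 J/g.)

Heat available from the water dropping to 0 °C: 280.3·4.18·40.56 = 47522 J.
Of that, 323.9·2.09·18.57 = 12571 J goes to bring the ice to 0 °C, leaving 34951 J.
Melting all 323.9 g of ice would need 323.9·334 = 108183 J.
34951 J < 108183 J, so only part of the ice melts and the system sits at 0 °C.
m_melted·334 = 34951  ⇒  m_melted ≈ 104.6 g.

m_melted ≈ 105 g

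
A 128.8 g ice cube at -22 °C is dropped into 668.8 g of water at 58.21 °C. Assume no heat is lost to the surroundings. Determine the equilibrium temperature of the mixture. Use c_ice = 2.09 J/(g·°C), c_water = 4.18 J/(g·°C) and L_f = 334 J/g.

T_f ≈ 34.1 °C

Conservation of energy gives ΣQ = 0:
warm ice to 0 °C: 128.8·2.09·(0 − (-22)) = 5922.2
  latent heat to melt: 128.8·334 = 43019
  warm the meltwater: 538.38 T
  water: 2795.6(T − 58.21)
3334 T = 162731 − 48941 = 113790
T ≈ 34.13 °C. Since T > 0 °C, the all-ice-melts assumption holds.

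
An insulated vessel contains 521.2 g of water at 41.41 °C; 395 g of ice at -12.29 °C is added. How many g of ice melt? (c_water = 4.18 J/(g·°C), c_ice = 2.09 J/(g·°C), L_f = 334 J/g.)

m_melted ≈ 240 g

Cooling the water to 0 °C releases 521.2×4.18×41.41 = 90216 J.
Of that, 395×2.09×12.29 = 10146 J goes to bring the ice to 0 °C, leaving 80070 J.
Fully melting the ice requires m_ice L_f = 395×334 = 131930 J.
80070 J < 131930 J, so only part of the ice melts and the system sits at 0 °C.
Mass melted = 80070/334 ≈ 239.7 g.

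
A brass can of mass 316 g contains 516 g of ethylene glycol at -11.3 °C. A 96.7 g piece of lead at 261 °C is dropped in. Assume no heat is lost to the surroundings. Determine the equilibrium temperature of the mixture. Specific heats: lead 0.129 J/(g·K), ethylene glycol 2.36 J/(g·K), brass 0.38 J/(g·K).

T_f ≈ -8.8 °C

Let T be the final temperature. ΣQ_i = 0:
96.7*0.129*(T − 261) + 516*2.36*(T − (-11.3)) + 316*0.38*(T − (-11.3)) = 0
12.47(T − 261) + 1217.8(T − (-11.3)) + 120.08(T − (-11.3)) = 0
(12.47 + 1217.8 + 120.08) T = 12.47*261 + 1217.8*(-11.3) + 120.08*(-11.3)
T = -11862/1350.3 ≈ -8.78 °C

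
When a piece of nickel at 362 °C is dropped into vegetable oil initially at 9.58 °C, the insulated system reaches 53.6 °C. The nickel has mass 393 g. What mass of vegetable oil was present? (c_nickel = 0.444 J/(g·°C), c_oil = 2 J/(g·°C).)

Let T be the final temperature. ΣQ_i = 0:
393·0.444·(53.6 − 362) + m·2·(53.6 − 9.58) = 0
88.04 m = 53813
m = 53813/88.04 ≈ 611.2 g

m ≈ 611 g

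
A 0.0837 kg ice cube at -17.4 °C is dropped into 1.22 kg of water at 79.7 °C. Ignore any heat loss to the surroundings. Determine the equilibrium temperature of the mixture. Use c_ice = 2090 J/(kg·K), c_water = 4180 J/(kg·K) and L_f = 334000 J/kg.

T_f ≈ 68.9 °C

Setting the total heat transfer to zero:
ice -17.4→0 °C: 0.0837·2090·17.4 = 3043.8
  fusion: m_ice L_f = 0.0837·334000 = 27956
  meltwater 0→T: 0.0837·4180·T = 349.87 T
  water: 5099.6(T − 79.7)
5449.5 T = 406438 − 31000 = 375438
T ≈ 68.89 °C. Since T > 0 °C, the all-ice-melts assumption holds.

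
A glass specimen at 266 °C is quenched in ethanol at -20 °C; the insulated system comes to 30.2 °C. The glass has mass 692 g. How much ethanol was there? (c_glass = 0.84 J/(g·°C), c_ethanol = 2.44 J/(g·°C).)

|Q_glass| = |Q_ethanol|:
692×0.84×(266 − 30.2) = m×2.44×(30.2 − (-20))
122.49 m = 137066  ⇒  m ≈ 1119 g

m ≈ 1120 g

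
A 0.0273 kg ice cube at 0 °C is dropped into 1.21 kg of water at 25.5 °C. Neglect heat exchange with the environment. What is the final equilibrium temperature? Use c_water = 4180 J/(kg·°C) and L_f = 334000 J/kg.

T_f ≈ 23.2 °C

Taking heat into each body as positive, Σ m c ΔT = 0:
latent heat to melt: 0.0273·334000 = 9118.2; meltwater 0→T: 0.0273·4180·T = 114.11 T; water cools: 1.21·4180·(T − 25.5) = 5057.8(T − 25.5)
5171.9 T = 128974 − 9118.2 = 119856
T ≈ 23.17 °C (positive, so assuming full melt was valid).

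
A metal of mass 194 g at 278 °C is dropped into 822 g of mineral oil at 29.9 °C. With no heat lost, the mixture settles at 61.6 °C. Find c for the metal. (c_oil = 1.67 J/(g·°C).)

Energy conservation, ΣQ = 0:
194·c·(61.6 − 278) + 822·1.67·(61.6 − 29.9) = 0
-41982 c = -43516
c = -43516/-41982 ≈ 1.037 J/(g·°C)

c ≈ 1.04 J/(g·°C)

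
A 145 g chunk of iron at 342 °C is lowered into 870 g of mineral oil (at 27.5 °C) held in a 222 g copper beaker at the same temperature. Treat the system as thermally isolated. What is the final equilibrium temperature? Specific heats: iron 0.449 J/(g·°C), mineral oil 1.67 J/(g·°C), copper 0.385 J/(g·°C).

T_f ≈ 40.3 °C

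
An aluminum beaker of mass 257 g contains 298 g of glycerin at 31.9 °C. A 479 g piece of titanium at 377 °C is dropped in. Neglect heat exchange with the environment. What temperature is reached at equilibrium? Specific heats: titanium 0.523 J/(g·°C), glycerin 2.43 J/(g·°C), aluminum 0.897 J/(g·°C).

T_f ≈ 103.6 °C

Taking heat into each body as positive, Σ m c ΔT = 0:
479×0.523×(T − 377) + 298×2.43×(T − 31.9) + 257×0.897×(T − 31.9) = 0
250.52(T − 377) + 724.14(T − 31.9) + 230.53(T − 31.9) = 0
1205.2 T = 124899
T ≈ 103.63 °C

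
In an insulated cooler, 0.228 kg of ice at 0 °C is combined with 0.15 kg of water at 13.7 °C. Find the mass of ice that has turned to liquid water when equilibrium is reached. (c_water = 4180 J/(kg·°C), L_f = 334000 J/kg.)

m_melted ≈ 0.0257 kg

Heat available from the water dropping to 0 °C: 0.15×4180×13.7 = 8589.9 J.
Fully melting the ice requires m_ice L_f = 0.228×334000 = 76152 J.
Since 8589.9 < 76152 J, not all the ice melts; equilibrium is at 0 °C.
m_melted×334000 = 8589.9  ⇒  m_melted ≈ 0.02572 kg.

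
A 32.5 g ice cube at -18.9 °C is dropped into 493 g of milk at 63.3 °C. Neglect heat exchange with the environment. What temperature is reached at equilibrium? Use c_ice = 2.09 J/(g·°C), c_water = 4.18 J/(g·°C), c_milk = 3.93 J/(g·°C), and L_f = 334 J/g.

Taking heat into each body as positive, Σ m c ΔT = 0:
ice -18.9→0 °C: 32.5·2.09·18.9 = 1283.8; latent heat to melt: 32.5·334 = 10855; warm the meltwater: 135.85 T; milk cools: 493·3.93·(T − 63.3) = 1937.5(T − 63.3)
2073.3 T = 122643 − 12139 = 110504
T ≈ 53.30 °C (positive, so assuming full melt was valid).

T_f ≈ 53.3 °C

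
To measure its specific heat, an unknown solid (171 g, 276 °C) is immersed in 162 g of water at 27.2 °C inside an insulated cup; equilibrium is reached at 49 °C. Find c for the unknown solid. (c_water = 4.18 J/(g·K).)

c ≈ 0.38 J/(g·K)

m_s c (T_s − T_f) = m_water c_water (T_f − T_0):
171·c·(276 − 49) = 162·4.18·(49 − 27.2)
38817 c = 14762  ⇒  c ≈ 0.3803 J/(g·K)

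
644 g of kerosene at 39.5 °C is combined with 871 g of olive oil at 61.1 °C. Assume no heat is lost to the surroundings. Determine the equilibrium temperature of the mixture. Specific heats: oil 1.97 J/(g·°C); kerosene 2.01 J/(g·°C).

T_f = Σ m_i c_i T_i / Σ m_i c_i:
T_f = (1715.9·61.1 + 1294.4·39.5) / (1715.9 + 1294.4)
    = 155970 / 3010.3 ≈ 51.81 °C

T_f ≈ 51.8 °C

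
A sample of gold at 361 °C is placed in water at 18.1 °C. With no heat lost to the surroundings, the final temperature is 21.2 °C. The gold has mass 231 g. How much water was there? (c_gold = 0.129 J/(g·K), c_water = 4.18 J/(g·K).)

Net heat exchanged in the isolated system is zero:
231×0.129×(21.2 − 361) + m×4.18×(21.2 − 18.1) = 0
12.96 m = 10126
m = 10126/12.96 ≈ 781.4 g

m ≈ 781 g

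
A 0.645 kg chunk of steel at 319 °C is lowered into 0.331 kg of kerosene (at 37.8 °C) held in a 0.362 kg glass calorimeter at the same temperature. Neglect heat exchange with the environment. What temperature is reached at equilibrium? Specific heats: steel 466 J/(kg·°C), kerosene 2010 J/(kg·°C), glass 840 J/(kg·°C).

T_f ≈ 104.4 °C

Energy conservation, ΣQ = 0:
0.645·466·(T − 319) + 0.331·2010·(T − 37.8) + 0.362·840·(T − 37.8) = 0
300.57(T − 319) + 665.31(T − 37.8) + 304.08(T − 37.8) = 0
(300.57 + 665.31 + 304.08) T = 300.57·319 + 665.31·37.8 + 304.08·37.8
T = 132525 / 1270 = 104 °C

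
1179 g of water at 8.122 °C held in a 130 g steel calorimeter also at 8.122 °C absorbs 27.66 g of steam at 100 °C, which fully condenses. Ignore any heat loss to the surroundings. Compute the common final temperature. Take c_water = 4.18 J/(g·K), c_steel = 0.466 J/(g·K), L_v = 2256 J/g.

Energy conservation, ΣQ = 0:
steam→water at 100 °C releases m L_v = 27.66×2256 = 62401
  condensed water 100 °C→T: 115.62(T − 100)
  original water: 4928.2(T − 8.122)
  steel cup: 130×0.466×(T − 8.122) = 60.58(T − 8.122)
5104.4 T = 62401 + 11562 + 40519 = 114482
T ≈ 22.43 °C, under the boiling point, so the assumption holds.

T_f ≈ 22.4 °C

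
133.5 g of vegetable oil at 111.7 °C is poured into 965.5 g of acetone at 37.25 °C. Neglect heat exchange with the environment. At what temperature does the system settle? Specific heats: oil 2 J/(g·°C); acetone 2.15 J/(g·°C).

T_f ≈ 45.7 °C

|Q_oil| = |Q_acetone|:
133.5×2×(111.7 − T) = 965.5×2.15×(T − 37.25)
267(111.7 − T) = 2075.8(T − 37.25)
2342.8 T = 107148  ⇒  T ≈ 45.73 °C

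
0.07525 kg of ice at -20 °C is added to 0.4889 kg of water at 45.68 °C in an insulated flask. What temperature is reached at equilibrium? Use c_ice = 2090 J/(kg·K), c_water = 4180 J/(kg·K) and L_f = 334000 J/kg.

Energy conservation, ΣQ = 0:
warm ice to 0 °C: 0.07525·2090·(0 − (-20)) = 3145.5
  latent heat to melt: 0.07525·334000 = 25134
  meltwater 0→T: 0.07525·4180·T = 314.55 T
  water cools: 0.4889·4180·(T − 45.68) = 2043.6(T − 45.68)
2358.1 T = 93352 − 28279 = 65073
T ≈ 27.59 °C. Since T > 0 °C, the all-ice-melts assumption holds.

T_f ≈ 27.6 °C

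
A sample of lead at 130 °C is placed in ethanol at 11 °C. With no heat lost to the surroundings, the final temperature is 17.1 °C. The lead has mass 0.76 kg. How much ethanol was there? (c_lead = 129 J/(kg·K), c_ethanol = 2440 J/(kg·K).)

m ≈ 0.744 kg

|Q_lead| = |Q_ethanol|:
0.76·129·(130 − 17.1) = m·2440·(17.1 − 11)
14884 m = 11069  ⇒  m ≈ 0.7437 kg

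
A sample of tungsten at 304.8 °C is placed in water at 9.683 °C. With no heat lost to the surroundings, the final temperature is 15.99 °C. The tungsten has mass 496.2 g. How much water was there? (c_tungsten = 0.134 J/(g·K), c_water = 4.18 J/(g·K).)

m ≈ 728 g

Setting the total heat transfer to zero:
496.2·0.134·(15.99 − 304.8) + m·4.18·(15.99 − 9.683) = 0
26.36 m = 19203
m = 19203/26.36 ≈ 728.4 g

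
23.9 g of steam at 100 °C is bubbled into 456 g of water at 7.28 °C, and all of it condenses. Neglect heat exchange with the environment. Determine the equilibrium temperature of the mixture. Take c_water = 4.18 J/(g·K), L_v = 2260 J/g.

Sum of m c ΔT and latent-heat terms is zero:
steam→water at 100 °C releases m L_v = 23.9×2260 = 54014
  condensed water 100 °C→T: 99.9(T − 100)
  original water: 1906.1(T − 7.28)
2006 T = 54014 + 9990.2 + 13876 = 77880
T ≈ 38.82 °C (< 100 °C, so full condensation is consistent).

T_f ≈ 38.8 °C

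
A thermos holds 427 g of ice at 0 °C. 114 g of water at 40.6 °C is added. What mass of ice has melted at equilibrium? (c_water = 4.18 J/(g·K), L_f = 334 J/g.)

Cooling the water to 0 °C releases 114×4.18×40.6 = 19347 J.
Fully melting the ice requires m_ice L_f = 427×334 = 142618 J.
19347 J < 142618 J, so only part of the ice melts and the system sits at 0 °C.
Mass melted = 19347/334 ≈ 57.92 g.

m_melted ≈ 57.9 g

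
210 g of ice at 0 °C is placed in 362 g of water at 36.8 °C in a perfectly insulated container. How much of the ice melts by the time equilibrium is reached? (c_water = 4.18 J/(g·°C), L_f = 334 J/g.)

m_melted ≈ 167 g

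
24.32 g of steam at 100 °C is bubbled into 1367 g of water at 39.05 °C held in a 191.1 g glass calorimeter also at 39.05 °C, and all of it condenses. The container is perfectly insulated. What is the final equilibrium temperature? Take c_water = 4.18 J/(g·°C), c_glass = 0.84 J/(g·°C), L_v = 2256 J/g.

T_f ≈ 49.3 °C

Energy balance with sensible and latent terms:
condense steam: −24.32·2256 = −54866
  condensed water 100 °C→T: 101.66(T − 100)
  original water: 5714.1(T − 39.05)
  cup: 160.52(T − 39.05)
5976.2 T = 54866 + 10166 + 229403 = 294434
T ≈ 49.27 °C — below 100 °C, confirming all the steam condensed.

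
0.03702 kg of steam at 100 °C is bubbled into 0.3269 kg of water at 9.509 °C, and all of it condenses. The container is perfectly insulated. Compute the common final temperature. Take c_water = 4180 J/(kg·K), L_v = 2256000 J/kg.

Conservation of energy gives ΣQ = 0:
steam→water at 100 °C releases m L_v = 0.03702×2256000 = 83517; condensed water 100 °C→T: 154.74(T − 100); original water: 1366.4(T − 9.509)
1521.2 T = 83517 + 15474 + 12993 = 111985
T ≈ 73.62 °C, under the boiling point, so the assumption holds.

T_f ≈ 73.6 °C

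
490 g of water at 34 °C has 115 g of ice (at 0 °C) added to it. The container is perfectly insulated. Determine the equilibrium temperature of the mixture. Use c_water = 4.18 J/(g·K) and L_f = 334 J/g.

T_f ≈ 12.3 °C

Net heat exchanged in the isolated system is zero:
fusion: m_ice L_f = 115·334 = 38410
  meltwater 0→T: 115·4.18·T = 480.7 T
  water cools: 490·4.18·(T − 34) = 2048.2(T − 34)
2528.9 T = 69639 − 38410 = 31229
T ≈ 12.35 °C. Since T > 0 °C, the all-ice-melts assumption holds.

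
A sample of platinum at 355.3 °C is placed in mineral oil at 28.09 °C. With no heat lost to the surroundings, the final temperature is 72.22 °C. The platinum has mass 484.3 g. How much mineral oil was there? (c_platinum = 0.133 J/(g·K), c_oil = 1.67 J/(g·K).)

Energy conservation, ΣQ = 0:
484.3·0.133·(72.22 − 355.3) + m·1.67·(72.22 − 28.09) = 0
73.7 m = 18234
m = 18234/73.7 ≈ 247.4 g

m ≈ 247 g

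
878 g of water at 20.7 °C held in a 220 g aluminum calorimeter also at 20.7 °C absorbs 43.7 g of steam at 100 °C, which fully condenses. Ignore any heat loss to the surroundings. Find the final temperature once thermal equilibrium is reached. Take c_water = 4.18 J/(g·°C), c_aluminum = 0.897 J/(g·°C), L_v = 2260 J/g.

T_f ≈ 48.7 °C

Taking heat into each body as positive, Σ m c ΔT = 0:
steam→water at 100 °C releases m L_v = 43.7×2260 = 98762
  condensed water 100 °C→T: 182.67(T − 100)
  original water: 3670(T − 20.7)
  aluminum cup: 220×0.897×(T − 20.7) = 197.34(T − 20.7)
4050 T = 98762 + 18267 + 80055 = 197083
T ≈ 48.66 °C, under the boiling point, so the assumption holds.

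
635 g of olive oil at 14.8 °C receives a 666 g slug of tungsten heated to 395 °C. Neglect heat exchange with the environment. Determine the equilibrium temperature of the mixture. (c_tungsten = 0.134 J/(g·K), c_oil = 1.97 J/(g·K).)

|Q_tungsten| = |Q_oil|:
666×0.134×(395 − T) = 635×1.97×(T − 14.8)
89.24(395 − T) = 1251(T − 14.8)
1340.2 T = 53765  ⇒  T ≈ 40.12 °C

T_f ≈ 40.1 °C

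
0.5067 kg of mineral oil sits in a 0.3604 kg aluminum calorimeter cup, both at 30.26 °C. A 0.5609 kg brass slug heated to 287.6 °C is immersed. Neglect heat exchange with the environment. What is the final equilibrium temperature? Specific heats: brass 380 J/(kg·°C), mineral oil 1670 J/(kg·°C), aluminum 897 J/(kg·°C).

Setting the total heat transfer to zero:
0.5609*380*(T − 287.6) + 0.5067*1670*(T − 30.26) + 0.3604*897*(T − 30.26) = 0
213.14(T − 287.6) + 846.19(T − 30.26) + 323.28(T − 30.26) = 0
1382.6 T = 96688
T ≈ 69.93 °C

T_f ≈ 69.9 °C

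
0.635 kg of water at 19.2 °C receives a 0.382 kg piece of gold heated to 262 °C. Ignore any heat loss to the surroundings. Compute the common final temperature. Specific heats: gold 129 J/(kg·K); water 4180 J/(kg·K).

T_f ≈ 23.6 °C

Net heat exchanged in the isolated system is zero:
0.382·129·(T − 262) + 0.635·4180·(T − 19.2) = 0
49.28(T − 262) + 2654.3(T − 19.2) = 0
2703.6 T = 63873
T ≈ 23.63 °C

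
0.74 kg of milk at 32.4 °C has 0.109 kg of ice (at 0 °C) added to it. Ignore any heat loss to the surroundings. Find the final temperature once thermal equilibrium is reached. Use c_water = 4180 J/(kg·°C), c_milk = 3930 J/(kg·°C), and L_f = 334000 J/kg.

T_f ≈ 17.2 °C

Taking heat into each body as positive, Σ m c ΔT = 0:
fusion: m_ice L_f = 0.109·334000 = 36406; warm the meltwater: 455.62 T; milk: 2908.2(T − 32.4)
3363.8 T = 94226 − 36406 = 57820
T ≈ 17.19 °C (positive, so assuming full melt was valid).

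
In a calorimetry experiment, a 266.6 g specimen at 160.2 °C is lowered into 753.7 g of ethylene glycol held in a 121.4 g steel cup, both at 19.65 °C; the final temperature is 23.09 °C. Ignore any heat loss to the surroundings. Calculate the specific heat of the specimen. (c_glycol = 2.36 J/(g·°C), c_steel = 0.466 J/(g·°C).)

Heat gained plus heat lost sum to zero:
266.6×c×(23.09 − 160.2) + 753.7×2.36×(23.09 − 19.65) + 121.4×0.466×(23.09 − 19.65) = 0
-36554 c = -6313.4
c = -6313.4/-36554 ≈ 0.1727 J/(g·°C)

c ≈ 0.173 J/(g·°C)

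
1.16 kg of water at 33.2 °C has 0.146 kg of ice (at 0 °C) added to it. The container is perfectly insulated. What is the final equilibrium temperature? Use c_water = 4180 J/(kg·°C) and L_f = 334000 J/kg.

T_f ≈ 20.6 °C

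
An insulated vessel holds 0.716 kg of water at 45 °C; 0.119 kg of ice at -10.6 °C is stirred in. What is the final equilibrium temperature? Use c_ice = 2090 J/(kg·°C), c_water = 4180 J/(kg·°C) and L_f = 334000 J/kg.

Energy balance with sensible and latent terms:
warm ice to 0 °C: 0.119×2090×(0 − (-10.6)) = 2636.3
  latent heat to melt: 0.119×334000 = 39746
  meltwater 0→T: 0.119×4180×T = 497.42 T
  water cools: 0.716×4180×(T − 45) = 2992.9(T − 45)
3490.3 T = 134680 − 42382 = 92297
T ≈ 26.44 °C — above 0 °C, consistent with complete melting.

T_f ≈ 26.4 °C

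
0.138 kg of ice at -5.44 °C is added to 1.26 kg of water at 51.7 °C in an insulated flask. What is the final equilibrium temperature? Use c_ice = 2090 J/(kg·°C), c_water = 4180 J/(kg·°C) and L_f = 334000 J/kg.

T_f ≈ 38.4 °C

Taking heat into each body as positive, Σ m c ΔT = 0:
ice -5.44→0 °C: 0.138·2090·5.44 = 1569
  fusion: m_ice L_f = 0.138·334000 = 46092
  meltwater 0→T: 0.138·4180·T = 576.84 T
  water: 5266.8(T − 51.7)
5843.6 T = 272294 − 47661 = 224633
T ≈ 38.44 °C — above 0 °C, consistent with complete melting.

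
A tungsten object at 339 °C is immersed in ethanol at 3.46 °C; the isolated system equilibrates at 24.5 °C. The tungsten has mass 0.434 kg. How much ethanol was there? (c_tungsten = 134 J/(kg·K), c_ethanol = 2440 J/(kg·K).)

Heat lost by the tungsten = heat gained by the ethanol:
0.434×134×(339 − 24.5) = m×2440×(24.5 − 3.46)
51338 m = 18290  ⇒  m ≈ 0.3563 kg

m ≈ 0.356 kg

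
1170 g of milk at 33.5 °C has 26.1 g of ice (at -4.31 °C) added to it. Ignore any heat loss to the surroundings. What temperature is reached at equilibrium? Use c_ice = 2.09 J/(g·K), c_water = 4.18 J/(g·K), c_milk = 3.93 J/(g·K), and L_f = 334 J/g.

Let T be the final temperature. ΣQ_i = 0:
warm ice to 0 °C: 26.1×2.09×(0 − (-4.31)) = 235.11
  fusion: m_ice L_f = 26.1×334 = 8717.4
  warm the meltwater: 109.1 T
  milk cools: 1170×3.93×(T − 33.5) = 4598.1(T − 33.5)
4707.2 T = 154036 − 8952.5 = 145084
T ≈ 30.82 °C (positive, so assuming full melt was valid).

T_f ≈ 30.8 °C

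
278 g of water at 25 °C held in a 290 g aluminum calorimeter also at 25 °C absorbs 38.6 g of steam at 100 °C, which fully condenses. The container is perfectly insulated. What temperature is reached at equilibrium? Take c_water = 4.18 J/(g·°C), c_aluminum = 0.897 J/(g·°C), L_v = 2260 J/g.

T_f ≈ 87.7 °C

Energy conservation, ΣQ = 0:
latent heat released on condensation: 38.6·2260 = 87236
  condensed water 100 °C→T: 161.35(T − 100)
  water warms: 278·4.18·(T − 25) = 1162(T − 25)
  cup: 260.13(T − 25)
1583.5 T = 87236 + 16135 + 35554 = 138925
T ≈ 87.73 °C (< 100 °C, so full condensation is consistent).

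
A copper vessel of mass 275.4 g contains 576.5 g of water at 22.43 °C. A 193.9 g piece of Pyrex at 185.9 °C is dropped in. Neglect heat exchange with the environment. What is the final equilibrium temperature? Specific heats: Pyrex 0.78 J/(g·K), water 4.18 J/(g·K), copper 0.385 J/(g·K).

Heat gained plus heat lost sum to zero:
193.9·0.78·(T − 185.9) + 576.5·4.18·(T − 22.43) + 275.4·0.385·(T − 22.43) = 0
151.24(T − 185.9) + 2409.8(T − 22.43) + 106.03(T − 22.43) = 0
2667 T = 84545
T = 84545/2667 ≈ 31.70 °C

T_f ≈ 31.7 °C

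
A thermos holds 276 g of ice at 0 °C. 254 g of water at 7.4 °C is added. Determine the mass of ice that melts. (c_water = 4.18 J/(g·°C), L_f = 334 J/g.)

Water can give up m c ΔT = 254·4.18·7.4 = 7856.7 J before reaching 0 °C.
Melting all 276 g of ice would need 276·334 = 92184 J.
7856.7 J < 92184 J, so only part of the ice melts and the system sits at 0 °C.
m_melted·334 = 7856.7  ⇒  m_melted ≈ 23.52 g.

m_melted ≈ 23.5 g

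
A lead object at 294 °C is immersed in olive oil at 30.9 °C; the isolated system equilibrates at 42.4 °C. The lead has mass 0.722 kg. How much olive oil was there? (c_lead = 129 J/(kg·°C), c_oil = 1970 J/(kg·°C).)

m ≈ 1.03 kg

Net heat exchanged in the isolated system is zero:
0.722·129·(42.4 − 294) + m·1970·(42.4 − 30.9) = 0
22655 m = 23434
m = 23434/22655 ≈ 1.034 kg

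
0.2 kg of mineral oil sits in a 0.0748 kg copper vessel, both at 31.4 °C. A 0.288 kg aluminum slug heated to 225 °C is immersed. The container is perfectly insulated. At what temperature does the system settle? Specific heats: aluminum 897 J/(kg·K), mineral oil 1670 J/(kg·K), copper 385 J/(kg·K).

T_f ≈ 111.9 °C

Taking heat into each body as positive, Σ m c ΔT = 0:
0.288·897·(T − 225) + 0.2·1670·(T − 31.4) + 0.0748·385·(T − 31.4) = 0
(258.34 + 334 + 28.8) T = 258.34·225 + 334·31.4 + 28.8·31.4
T = 69517 / 621.13 = 112 °C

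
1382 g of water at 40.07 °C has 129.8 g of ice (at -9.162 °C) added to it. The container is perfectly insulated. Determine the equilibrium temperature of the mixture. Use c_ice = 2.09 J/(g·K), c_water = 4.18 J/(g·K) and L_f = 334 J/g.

Energy conservation, ΣQ = 0:
ice -9.162→0 °C: 129.8·2.09·9.162 = 2485.5; melt ice: 129.8·334 = 43353; warm the meltwater: 542.56 T; water: 5776.8(T − 40.07)
6319.3 T = 231475 − 45839 = 185636
T ≈ 29.38 °C (positive, so assuming full melt was valid).

T_f ≈ 29.4 °C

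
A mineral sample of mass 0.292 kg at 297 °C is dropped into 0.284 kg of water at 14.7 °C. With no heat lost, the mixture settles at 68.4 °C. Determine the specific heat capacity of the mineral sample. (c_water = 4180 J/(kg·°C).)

c ≈ 955 J/(kg·°C)

Heat lost by the mineral sample = heat gained by the water:
0.292×c×(297 − 68.4) = 0.284×4180×(68.4 − 14.7)
66.75 c = 63748  ⇒  c ≈ 955 J/(kg·°C)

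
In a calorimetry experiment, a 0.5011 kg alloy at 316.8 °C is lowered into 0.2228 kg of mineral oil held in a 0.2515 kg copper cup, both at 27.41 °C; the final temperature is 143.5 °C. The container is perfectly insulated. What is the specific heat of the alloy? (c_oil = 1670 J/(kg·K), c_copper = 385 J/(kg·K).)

c ≈ 627 J/(kg·K)

Let T be the final temperature. ΣQ_i = 0:
0.5011·c·(143.5 − 316.8) + 0.2228·1670·(143.5 − 27.41) + 0.2515·385·(143.5 − 27.41) = 0
-86.84 c = -54435
c = -54435/-86.84 ≈ 626.8 J/(kg·K)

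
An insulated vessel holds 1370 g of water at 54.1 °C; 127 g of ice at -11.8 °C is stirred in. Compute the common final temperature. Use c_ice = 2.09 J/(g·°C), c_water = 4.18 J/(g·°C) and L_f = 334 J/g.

T_f ≈ 42.2 °C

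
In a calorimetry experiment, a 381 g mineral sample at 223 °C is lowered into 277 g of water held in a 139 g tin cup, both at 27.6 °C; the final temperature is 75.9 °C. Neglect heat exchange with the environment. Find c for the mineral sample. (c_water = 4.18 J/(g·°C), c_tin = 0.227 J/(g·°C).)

c ≈ 1.03 J/(g·°C)

Net heat exchanged in the isolated system is zero:
381·c·(75.9 − 223) + 277·4.18·(75.9 − 27.6) + 139·0.227·(75.9 − 27.6) = 0
-56045 c = -57449
c = -57449/-56045 ≈ 1.025 J/(g·°C)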